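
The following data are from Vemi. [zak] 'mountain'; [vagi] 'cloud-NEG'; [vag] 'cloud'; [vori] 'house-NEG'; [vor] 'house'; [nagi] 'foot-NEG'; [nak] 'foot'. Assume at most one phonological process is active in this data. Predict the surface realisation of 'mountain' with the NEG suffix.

'foot' shows [g] ~ [k] at the end of the stem ([nagi] vs [nak]).
Compare 'cloud', with invariant [g] in [vagi] and [vag]: an analysis with underlying /g/ and a rule producing [k] in isolation would wrongly predict alternation here too.
Therefore /k/ is basic and [g] is derived by intervocalic voicing (voiceless stops become voiced between vowels).
The one attested form of 'mountain', [zak], shows underlying /zak/. Applying the same rule between vowels gives [zagi].

[zagi]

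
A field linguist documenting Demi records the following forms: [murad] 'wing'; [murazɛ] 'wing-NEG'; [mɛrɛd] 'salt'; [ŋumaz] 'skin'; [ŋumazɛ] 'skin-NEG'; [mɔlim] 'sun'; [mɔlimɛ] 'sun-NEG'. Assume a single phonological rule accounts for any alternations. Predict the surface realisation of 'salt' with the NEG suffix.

In [murad] and [murazɛ] the final segment of 'wing' alternates: [d] ~ [z].
But 'skin' keeps [z] in both environments ([ŋumaz], [ŋumazɛ]), so there is no rule changing /z/ to [d] in isolation.
The underlying segment must be /d/; voiced stops become fricatives between vowels, yielding [z] there.
The one attested form of 'salt', [mɛrɛd], shows underlying /mɛrɛd/. Applying the same rule between vowels gives [mɛrɛzɛ].

[mɛrɛzɛ]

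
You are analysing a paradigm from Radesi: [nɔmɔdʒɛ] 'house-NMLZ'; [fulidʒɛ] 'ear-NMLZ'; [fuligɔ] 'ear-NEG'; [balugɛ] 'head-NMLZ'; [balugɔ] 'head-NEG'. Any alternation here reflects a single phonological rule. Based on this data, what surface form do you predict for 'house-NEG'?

The stem for 'ear' ends in [dʒ] in [fulidʒɛ] but [g] in [fuligɔ].
Compare 'head', with invariant [g] in [balugɛ] and [balugɔ]: an analysis with underlying /g/ and a rule producing [dʒ] before the NMLZ suffix would wrongly predict alternation here too.
So /dʒ/ is underlying, and a rule of depalatalization — palato-alveolar /dʒ/ becomes [g] when no front vowel follows — gives [g].
From [nɔmɔdʒɛ] the stem 'house' is /nɔmɔdʒ/; when no front vowel follows this yields [nɔmɔgɔ].

[nɔmɔgɔ]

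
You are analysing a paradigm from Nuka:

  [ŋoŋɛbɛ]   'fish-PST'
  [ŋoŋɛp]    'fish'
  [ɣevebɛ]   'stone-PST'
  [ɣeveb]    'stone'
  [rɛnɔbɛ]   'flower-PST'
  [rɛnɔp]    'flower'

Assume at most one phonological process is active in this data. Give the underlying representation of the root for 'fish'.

'fish' shows [b] ~ [p] at the end of the stem ([ŋoŋɛbɛ] vs [ŋoŋɛp]).
The stem 'stone' ([ɣevebɛ], [ɣeveb]) shows [b] unchanged in both environments, so [b] cannot be basic with [p] derived in isolation.
The alternation reflects intervocalic voicing: voiceless stops become voiced between vowels. /p/ is underlying.
The underlying form of 'fish' is therefore /ŋoŋɛp/.

/ŋoŋɛp/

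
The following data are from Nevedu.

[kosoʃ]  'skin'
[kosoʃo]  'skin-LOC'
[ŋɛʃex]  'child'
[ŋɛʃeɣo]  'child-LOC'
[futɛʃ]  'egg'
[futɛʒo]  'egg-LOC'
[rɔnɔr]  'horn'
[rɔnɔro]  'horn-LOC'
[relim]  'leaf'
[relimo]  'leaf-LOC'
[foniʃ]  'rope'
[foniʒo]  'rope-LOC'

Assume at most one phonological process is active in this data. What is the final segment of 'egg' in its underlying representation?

/ʒ/

The stem for 'egg' ends in [ʃ] in [futɛʃ] but [ʒ] in [futɛʒo].
If /ʃ/ were underlying and a rule turned it into [ʒ] before the LOC suffix, 'skin' would also alternate; but it has [ʃ] in both [kosoʃ] and [kosoʃo].
The underlying segment must be /ʒ/; voiced obstruents become voiceless word-finally, yielding [ʃ] there.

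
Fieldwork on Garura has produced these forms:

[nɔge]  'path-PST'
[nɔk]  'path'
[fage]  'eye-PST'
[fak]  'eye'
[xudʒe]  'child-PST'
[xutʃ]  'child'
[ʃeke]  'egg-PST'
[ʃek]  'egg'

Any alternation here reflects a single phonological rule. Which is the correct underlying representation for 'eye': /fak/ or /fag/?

/fag/

The stem for 'eye' ends in [g] in [fage] but [k] in [fak].
Compare 'egg', with invariant [k] in [ʃeke] and [ʃek]: an analysis with underlying /k/ and a rule producing [g] before the PST suffix would wrongly predict alternation here too.
Therefore /g/ is basic and [k] is derived by word-final obstruent devoicing (voiced obstruents become voiceless word-finally).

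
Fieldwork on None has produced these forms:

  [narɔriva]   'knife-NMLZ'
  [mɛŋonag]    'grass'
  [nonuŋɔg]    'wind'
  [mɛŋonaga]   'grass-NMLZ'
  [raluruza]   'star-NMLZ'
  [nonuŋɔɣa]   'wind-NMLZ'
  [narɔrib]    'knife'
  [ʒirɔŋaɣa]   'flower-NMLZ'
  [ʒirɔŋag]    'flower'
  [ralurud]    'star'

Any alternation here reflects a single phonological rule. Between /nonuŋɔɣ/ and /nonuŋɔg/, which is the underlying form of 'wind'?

/nonuŋɔɣ/

In [nonuŋɔɣa] and [nonuŋɔg] the final segment of 'wind' alternates: [ɣ] ~ [g].
But 'grass' keeps [g] in both environments ([mɛŋonaga], [mɛŋonag]), so there is no rule changing /g/ to [ɣ] before the NMLZ suffix.
Therefore /ɣ/ is basic and [g] is derived by word-final hardening (voiced fricatives become stops word-finally).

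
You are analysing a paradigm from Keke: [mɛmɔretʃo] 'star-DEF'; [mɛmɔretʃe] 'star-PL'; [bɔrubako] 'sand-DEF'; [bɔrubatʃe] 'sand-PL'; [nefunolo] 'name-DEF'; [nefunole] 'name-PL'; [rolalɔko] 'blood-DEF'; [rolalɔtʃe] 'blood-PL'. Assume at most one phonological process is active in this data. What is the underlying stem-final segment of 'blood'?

'blood' shows [k] ~ [tʃ] at the end of the stem ([rolalɔko] vs [rolalɔtʃe]).
Compare 'star', with invariant [tʃ] in [mɛmɔretʃo] and [mɛmɔretʃe]: an analysis with underlying /tʃ/ and a rule producing [k] before the DEF suffix would wrongly predict alternation here too.
Therefore /k/ is basic and [tʃ] is derived by palatalization before a front vowel (/k/ becomes palato-alveolar [tʃ] before a front vowel).

/k/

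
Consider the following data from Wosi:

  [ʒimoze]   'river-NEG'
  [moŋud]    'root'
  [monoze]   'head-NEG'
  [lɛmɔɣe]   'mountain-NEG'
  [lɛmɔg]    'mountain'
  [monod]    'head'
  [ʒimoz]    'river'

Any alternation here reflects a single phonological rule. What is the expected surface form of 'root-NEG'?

[moŋuze]

The root 'head' surfaces as [monoze] and [monod], with a stem-final [z] ~ [d] alternation.
But 'river' keeps [z] in both environments ([ʒimoze], [ʒimoz]), so there is no rule changing /z/ to [d] in isolation.
So /d/ is underlying, and a rule of intervocalic spirantization — voiced stops become fricatives between vowels — gives [z].
The one attested form of 'root', [moŋud], shows underlying /moŋud/. Applying the same rule between vowels gives [moŋuze].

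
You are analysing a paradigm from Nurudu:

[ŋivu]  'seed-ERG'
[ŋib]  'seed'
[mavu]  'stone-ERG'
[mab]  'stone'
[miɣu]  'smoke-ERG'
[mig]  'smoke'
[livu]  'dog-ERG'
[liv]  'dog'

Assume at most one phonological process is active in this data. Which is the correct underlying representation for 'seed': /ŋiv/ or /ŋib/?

/ŋib/

The root 'seed' surfaces as [ŋivu] and [ŋib], with a stem-final [v] ~ [b] alternation.
But 'dog' keeps [v] in both environments ([livu], [liv]), so there is no rule changing /v/ to [b] in isolation.
So /b/ is underlying, and a rule of intervocalic spirantization — voiced stops become fricatives between vowels — gives [v].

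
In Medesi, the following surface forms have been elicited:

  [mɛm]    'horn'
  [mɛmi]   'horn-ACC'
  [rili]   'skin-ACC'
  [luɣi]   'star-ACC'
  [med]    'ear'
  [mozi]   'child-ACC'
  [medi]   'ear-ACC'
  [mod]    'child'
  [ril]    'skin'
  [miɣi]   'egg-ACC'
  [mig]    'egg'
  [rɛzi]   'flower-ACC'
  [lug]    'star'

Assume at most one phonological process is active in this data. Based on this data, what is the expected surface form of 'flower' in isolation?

[rɛd]

In [mod] and [mozi] the final segment of 'child' alternates: [d] ~ [z].
Compare 'ear', with invariant [d] in [med] and [medi]: an analysis with underlying /d/ and a rule producing [z] before the ACC suffix would wrongly predict alternation here too.
So /z/ is underlying, and a rule of word-final hardening — voiced fricatives become stops word-finally — gives [d].
The one attested form of 'flower', [rɛzi], shows underlying /rɛz/. Applying the same rule word-finally gives [rɛd].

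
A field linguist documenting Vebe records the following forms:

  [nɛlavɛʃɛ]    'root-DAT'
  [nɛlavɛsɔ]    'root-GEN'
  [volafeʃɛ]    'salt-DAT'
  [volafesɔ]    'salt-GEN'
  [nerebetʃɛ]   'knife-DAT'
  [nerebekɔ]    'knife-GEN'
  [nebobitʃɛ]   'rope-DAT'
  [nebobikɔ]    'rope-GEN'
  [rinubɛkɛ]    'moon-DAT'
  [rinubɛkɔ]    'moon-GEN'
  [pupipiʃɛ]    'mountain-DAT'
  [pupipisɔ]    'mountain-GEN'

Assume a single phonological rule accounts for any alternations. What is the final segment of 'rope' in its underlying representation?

In [nebobitʃɛ] and [nebobikɔ] the final segment of 'rope' alternates: [tʃ] ~ [k].
Compare 'moon', with invariant [k] in [rinubɛkɛ] and [rinubɛkɔ]: an analysis with underlying /k/ and a rule producing [tʃ] before the DAT suffix would wrongly predict alternation here too.
The underlying segment must be /tʃ/; palato-alveolar /tʃ/ and /ʃ/ become [k] and [s] when no front vowel follows, yielding [k] there.

/tʃ/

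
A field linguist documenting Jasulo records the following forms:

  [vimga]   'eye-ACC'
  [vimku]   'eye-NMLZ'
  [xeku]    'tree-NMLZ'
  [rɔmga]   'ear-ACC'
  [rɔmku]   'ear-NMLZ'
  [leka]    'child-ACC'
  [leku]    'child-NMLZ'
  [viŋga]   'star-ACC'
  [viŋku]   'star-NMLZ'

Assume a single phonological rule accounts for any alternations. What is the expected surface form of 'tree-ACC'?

[xeka]

The ACC morpheme has two allomorphs, [-ga] and [-ka].
The NMLZ suffix, which begins with [k], is invariant after every stem; so [k] is not altered by any rule here.
So the underlying form is /-ga/, and voiced stops become voiceless after a vowel.
After 'tree', which ends in a vowel, the suffix surfaces as [-ka], giving [xeka].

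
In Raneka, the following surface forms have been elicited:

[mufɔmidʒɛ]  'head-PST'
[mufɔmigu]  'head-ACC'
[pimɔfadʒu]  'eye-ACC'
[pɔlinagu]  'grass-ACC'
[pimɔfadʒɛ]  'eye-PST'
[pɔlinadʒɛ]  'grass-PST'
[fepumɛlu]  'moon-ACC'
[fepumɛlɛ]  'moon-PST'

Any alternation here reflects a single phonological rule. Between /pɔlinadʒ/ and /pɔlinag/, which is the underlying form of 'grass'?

/pɔlinag/

In [pɔlinagu] and [pɔlinadʒɛ] the final segment of 'grass' alternates: [g] ~ [dʒ].
Compare 'eye', with invariant [dʒ] in [pimɔfadʒu] and [pimɔfadʒɛ]: an analysis with underlying /dʒ/ and a rule producing [g] before the ACC suffix would wrongly predict alternation here too.
So /g/ is underlying, and a rule of palatalization before a front vowel — /g/ becomes palato-alveolar [dʒ] before a front vowel — gives [dʒ].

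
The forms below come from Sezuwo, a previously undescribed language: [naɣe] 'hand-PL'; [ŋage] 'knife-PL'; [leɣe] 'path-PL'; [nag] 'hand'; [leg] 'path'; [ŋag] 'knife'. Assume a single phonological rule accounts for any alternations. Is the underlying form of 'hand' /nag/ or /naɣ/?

/naɣ/

'hand' shows [ɣ] ~ [g] at the end of the stem ([naɣe] vs [nag]).
The stem 'knife' ([ŋage], [ŋag]) shows [g] unchanged in both environments, so [g] cannot be basic with [ɣ] derived before the PL suffix.
So /ɣ/ is underlying, and a rule of word-final hardening — voiced fricatives become stops word-finally — gives [g].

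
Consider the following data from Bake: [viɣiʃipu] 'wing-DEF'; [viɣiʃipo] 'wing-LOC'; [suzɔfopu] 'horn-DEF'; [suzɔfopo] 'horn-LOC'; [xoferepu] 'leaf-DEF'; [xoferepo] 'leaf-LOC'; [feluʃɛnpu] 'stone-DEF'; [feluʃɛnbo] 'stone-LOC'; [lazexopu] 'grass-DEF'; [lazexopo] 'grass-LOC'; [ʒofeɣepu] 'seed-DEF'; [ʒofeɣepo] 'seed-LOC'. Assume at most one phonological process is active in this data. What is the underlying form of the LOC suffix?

The LOC suffix surfaces as [-bo] and [-po], depending on the final segment of the stem.
The DEF suffix, which begins with [p], is invariant after every stem; so [p] is not altered by any rule here.
So the underlying form is /-bo/, and voiced stops become voiceless after a vowel.

/-bo/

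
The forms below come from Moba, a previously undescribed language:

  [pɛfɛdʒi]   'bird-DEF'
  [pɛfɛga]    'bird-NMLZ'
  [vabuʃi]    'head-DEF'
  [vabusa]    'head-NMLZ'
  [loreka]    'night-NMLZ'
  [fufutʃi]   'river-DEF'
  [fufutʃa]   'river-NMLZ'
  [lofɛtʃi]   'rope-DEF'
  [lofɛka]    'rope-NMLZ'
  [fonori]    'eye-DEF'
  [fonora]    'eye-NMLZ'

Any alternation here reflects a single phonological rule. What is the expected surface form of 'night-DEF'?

[loretʃi]

The stem for 'rope' ends in [tʃ] in [lofɛtʃi] but [k] in [lofɛka].
The stem 'river' ([fufutʃi], [fufutʃa]) shows [tʃ] unchanged in both environments, so [tʃ] cannot be basic with [k] derived before the NMLZ suffix.
The underlying segment must be /k/; /k/, /g/ and /s/ become palato-alveolar [tʃ], [dʒ] and [ʃ] before a front vowel, yielding [tʃ] there.
The one attested form of 'night', [loreka], shows underlying /lorek/. Applying the same rule before a front vowel gives [loretʃi].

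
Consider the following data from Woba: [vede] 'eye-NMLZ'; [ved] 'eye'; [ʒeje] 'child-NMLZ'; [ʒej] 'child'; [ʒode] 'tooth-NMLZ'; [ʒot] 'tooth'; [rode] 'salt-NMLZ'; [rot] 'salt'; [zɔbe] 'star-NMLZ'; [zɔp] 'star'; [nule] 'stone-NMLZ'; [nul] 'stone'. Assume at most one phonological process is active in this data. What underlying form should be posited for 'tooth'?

/ʒot/

'tooth' shows [d] ~ [t] at the end of the stem ([ʒode] vs [ʒot]).
Compare 'eye', with invariant [d] in [vede] and [ved]: an analysis with underlying /d/ and a rule producing [t] in isolation would wrongly predict alternation here too.
The alternation reflects intervocalic voicing: voiceless stops become voiced between vowels. /t/ is underlying.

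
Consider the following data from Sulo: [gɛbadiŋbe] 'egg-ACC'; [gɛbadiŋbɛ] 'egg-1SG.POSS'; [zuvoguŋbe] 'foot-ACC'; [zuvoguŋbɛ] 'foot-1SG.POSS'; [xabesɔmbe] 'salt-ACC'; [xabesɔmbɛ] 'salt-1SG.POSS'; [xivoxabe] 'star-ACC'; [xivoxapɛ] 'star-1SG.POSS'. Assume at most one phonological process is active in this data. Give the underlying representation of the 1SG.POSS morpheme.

/-pɛ/

The 1SG.POSS morpheme has two allomorphs, [-bɛ] and [-pɛ].
The ACC suffix, which begins with [b], is invariant after every stem; so [b] is not altered by any rule here.
The 1SG.POSS suffix is therefore /-pɛ/ underlyingly, with post-nasal voicing: voiceless stops become voiced after a nasal.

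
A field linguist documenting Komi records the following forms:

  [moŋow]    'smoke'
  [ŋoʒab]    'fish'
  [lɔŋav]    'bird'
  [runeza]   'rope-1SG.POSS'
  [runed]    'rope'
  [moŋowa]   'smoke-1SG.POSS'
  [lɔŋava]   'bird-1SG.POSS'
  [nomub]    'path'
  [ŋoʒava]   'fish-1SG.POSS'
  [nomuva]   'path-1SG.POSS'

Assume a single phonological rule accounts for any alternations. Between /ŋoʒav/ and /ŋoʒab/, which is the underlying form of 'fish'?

The root 'fish' surfaces as [ŋoʒab] and [ŋoʒava], with a stem-final [b] ~ [v] alternation.
If /v/ were underlying and a rule turned it into [b] in isolation, 'bird' would also alternate; but it has [v] in both [lɔŋav] and [lɔŋava].
The alternation reflects intervocalic spirantization: voiced stops become fricatives between vowels. /b/ is underlying.

/ŋoʒab/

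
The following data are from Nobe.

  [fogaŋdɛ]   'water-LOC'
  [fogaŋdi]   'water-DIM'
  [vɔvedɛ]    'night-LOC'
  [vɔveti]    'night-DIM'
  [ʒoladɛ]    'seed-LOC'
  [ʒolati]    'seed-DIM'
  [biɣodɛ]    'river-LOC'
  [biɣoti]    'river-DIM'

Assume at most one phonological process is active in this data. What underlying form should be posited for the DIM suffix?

The DIM morpheme has two allomorphs, [-di] and [-ti].
By contrast the LOC suffix keeps its initial [d] throughout — that segment must be underlying.
So the underlying form is /-ti/, and voiceless stops become voiced after a nasal.

/-ti/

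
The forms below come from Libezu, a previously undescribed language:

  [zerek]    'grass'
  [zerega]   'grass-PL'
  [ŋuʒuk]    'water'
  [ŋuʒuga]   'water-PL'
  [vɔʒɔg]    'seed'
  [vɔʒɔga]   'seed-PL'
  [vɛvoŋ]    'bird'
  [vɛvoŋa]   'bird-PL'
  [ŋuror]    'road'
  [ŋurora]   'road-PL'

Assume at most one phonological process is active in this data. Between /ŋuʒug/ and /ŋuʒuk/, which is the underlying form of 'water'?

/ŋuʒuk/

The stem for 'water' ends in [k] in [ŋuʒuk] but [g] in [ŋuʒuga].
If /g/ were underlying and a rule turned it into [k] in isolation, 'seed' would also alternate; but it has [g] in both [vɔʒɔg] and [vɔʒɔga].
Therefore /k/ is basic and [g] is derived by intervocalic voicing (voiceless stops become voiced between vowels).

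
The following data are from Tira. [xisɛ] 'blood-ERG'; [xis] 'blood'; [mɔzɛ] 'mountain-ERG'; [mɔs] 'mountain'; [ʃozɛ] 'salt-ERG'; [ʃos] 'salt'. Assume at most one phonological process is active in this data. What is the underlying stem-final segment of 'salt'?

In [ʃozɛ] and [ʃos] the final segment of 'salt' alternates: [z] ~ [s].
The stem 'blood' ([xisɛ], [xis]) shows [s] unchanged in both environments, so [s] cannot be basic with [z] derived before the ERG suffix.
The alternation reflects word-final obstruent devoicing: voiced obstruents become voiceless word-finally. /z/ is underlying.

/z/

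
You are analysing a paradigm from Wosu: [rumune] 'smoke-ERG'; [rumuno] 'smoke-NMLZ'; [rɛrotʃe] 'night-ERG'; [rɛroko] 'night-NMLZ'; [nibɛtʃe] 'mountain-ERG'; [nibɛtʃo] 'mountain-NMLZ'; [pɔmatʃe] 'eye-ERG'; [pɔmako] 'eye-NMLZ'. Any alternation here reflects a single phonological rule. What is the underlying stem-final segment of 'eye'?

/k/

The stem for 'eye' ends in [tʃ] in [pɔmatʃe] but [k] in [pɔmako].
Compare 'mountain', with invariant [tʃ] in [nibɛtʃe] and [nibɛtʃo]: an analysis with underlying /tʃ/ and a rule producing [k] before the NMLZ suffix would wrongly predict alternation here too.
The alternation reflects palatalization before a front vowel: /k/ becomes palato-alveolar [tʃ] before a front vowel. /k/ is underlying.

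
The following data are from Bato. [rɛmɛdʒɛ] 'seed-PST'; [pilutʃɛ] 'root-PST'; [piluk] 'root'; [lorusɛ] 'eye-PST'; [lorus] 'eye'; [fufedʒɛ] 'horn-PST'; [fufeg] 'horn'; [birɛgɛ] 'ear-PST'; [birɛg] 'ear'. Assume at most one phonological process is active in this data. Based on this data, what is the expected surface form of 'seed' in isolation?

[rɛmɛg]

The stem for 'horn' ends in [dʒ] in [fufedʒɛ] but [g] in [fufeg].
If /g/ were underlying and a rule turned it into [dʒ] before the PST suffix, 'ear' would also alternate; but it has [g] in both [birɛgɛ] and [birɛg].
The alternation reflects depalatalization: palato-alveolar /tʃ/ and /dʒ/ become [k] and [g] when no front vowel follows. /dʒ/ is underlying.
From [rɛmɛdʒɛ] the stem 'seed' is /rɛmɛdʒ/; when no front vowel follows this yields [rɛmɛg].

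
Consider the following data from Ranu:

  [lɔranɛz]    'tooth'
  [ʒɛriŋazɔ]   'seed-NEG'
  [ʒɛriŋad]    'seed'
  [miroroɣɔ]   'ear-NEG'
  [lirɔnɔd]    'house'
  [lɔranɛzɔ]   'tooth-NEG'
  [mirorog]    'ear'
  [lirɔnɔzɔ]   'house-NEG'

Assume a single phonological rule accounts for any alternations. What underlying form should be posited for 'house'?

/lirɔnɔd/

'house' shows [d] ~ [z] at the end of the stem ([lirɔnɔd] vs [lirɔnɔzɔ]).
But 'tooth' keeps [z] in both environments ([lɔranɛz], [lɔranɛzɔ]), so there is no rule changing /z/ to [d] in isolation.
So /d/ is underlying, and a rule of intervocalic spirantization — voiced stops become fricatives between vowels — gives [z].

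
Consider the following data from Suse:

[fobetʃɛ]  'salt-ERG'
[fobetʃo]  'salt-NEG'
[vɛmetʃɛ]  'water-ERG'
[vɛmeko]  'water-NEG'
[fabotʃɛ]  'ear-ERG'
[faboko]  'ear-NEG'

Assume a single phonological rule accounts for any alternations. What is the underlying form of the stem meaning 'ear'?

/fabok/

The stem for 'ear' ends in [tʃ] in [fabotʃɛ] but [k] in [faboko].
Compare 'salt', with invariant [tʃ] in [fobetʃɛ] and [fobetʃo]: an analysis with underlying /tʃ/ and a rule producing [k] before the NEG suffix would wrongly predict alternation here too.
So /k/ is underlying, and a rule of palatalization before a front vowel — /k/ becomes palato-alveolar [tʃ] before a front vowel — gives [tʃ].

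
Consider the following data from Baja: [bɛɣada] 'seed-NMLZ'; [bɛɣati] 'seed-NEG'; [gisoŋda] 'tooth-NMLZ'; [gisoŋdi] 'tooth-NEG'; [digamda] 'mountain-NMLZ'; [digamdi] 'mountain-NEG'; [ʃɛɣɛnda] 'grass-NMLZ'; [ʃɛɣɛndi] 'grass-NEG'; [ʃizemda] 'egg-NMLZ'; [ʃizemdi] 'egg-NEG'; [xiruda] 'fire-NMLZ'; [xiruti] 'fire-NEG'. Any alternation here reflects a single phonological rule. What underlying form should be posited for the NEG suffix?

/-ti/

The NEG morpheme has two allomorphs, [-di] and [-ti].
The NMLZ suffix, which begins with [d], is invariant after every stem; so [d] is not altered by any rule here.
So the underlying form is /-ti/, and voiceless stops become voiced after a nasal.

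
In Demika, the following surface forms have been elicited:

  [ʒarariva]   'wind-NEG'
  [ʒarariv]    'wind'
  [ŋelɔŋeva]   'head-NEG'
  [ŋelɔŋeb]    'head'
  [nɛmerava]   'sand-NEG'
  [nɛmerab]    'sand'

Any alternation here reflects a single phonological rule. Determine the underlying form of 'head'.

/ŋelɔŋeb/

In [ŋelɔŋeva] and [ŋelɔŋeb] the final segment of 'head' alternates: [v] ~ [b].
If /v/ were underlying and a rule turned it into [b] in isolation, 'wind' would also alternate; but it has [v] in both [ʒarariva] and [ʒarariv].
Therefore /b/ is basic and [v] is derived by intervocalic spirantization (voiced stops become fricatives between vowels).
So 'head' = /ŋelɔŋeb/.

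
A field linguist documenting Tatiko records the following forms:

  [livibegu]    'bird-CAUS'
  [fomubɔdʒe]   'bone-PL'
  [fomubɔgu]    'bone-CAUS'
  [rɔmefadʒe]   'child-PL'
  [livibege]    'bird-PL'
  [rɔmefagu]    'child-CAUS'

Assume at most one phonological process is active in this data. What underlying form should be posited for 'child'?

/rɔmefadʒ/

The stem for 'child' ends in [dʒ] in [rɔmefadʒe] but [g] in [rɔmefagu].
Compare 'bird', with invariant [g] in [livibege] and [livibegu]: an analysis with underlying /g/ and a rule producing [dʒ] before the PL suffix would wrongly predict alternation here too.
So /dʒ/ is underlying, and a rule of depalatalization — palato-alveolar /dʒ/ becomes [g] when no front vowel follows — gives [g].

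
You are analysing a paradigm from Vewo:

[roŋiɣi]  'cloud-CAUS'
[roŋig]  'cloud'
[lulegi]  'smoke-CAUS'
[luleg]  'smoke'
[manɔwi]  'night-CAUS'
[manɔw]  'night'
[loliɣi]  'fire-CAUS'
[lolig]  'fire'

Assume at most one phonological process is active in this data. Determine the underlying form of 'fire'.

In [loliɣi] and [lolig] the final segment of 'fire' alternates: [ɣ] ~ [g].
Compare 'smoke', with invariant [g] in [lulegi] and [luleg]: an analysis with underlying /g/ and a rule producing [ɣ] before the CAUS suffix would wrongly predict alternation here too.
The alternation reflects word-final hardening: voiced fricatives become stops word-finally. /ɣ/ is underlying.
Hence 'fire' is /loliɣ/ underlyingly.

/loliɣ/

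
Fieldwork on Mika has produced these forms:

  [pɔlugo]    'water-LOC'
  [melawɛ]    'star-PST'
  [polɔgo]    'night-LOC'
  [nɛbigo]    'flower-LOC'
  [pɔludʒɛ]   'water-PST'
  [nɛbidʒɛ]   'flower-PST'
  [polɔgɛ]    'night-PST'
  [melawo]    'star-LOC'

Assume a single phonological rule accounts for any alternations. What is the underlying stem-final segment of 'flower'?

/dʒ/

'flower' shows [g] ~ [dʒ] at the end of the stem ([nɛbigo] vs [nɛbidʒɛ]).
The stem 'night' ([polɔgo], [polɔgɛ]) shows [g] unchanged in both environments, so [g] cannot be basic with [dʒ] derived before the PST suffix.
So /dʒ/ is underlying, and a rule of depalatalization — palato-alveolar /dʒ/ becomes [g] when no front vowel follows — gives [g].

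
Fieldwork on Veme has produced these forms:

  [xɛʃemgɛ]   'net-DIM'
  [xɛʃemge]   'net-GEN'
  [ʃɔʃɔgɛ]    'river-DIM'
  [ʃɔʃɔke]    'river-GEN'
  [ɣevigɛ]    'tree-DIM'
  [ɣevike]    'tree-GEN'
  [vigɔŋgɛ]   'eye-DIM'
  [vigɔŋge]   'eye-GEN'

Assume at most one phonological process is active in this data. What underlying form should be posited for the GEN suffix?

/-ke/

The GEN suffix surfaces as [-ge] and [-ke], depending on the final segment of the stem.
The DIM suffix, which begins with [g], is invariant after every stem; so [g] is not altered by any rule here.
So the underlying form is /-ke/, and voiceless stops become voiced after a nasal.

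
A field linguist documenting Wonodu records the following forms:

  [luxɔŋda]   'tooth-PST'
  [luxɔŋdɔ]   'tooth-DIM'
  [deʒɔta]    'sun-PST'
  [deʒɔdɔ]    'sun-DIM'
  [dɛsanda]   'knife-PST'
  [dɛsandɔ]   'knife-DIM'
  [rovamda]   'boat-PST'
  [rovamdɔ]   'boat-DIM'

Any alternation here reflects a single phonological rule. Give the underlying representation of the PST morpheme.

/-ta/

The PST morpheme has two allomorphs, [-da] and [-ta].
By contrast the DIM suffix keeps its initial [d] throughout — that segment must be underlying.
The PST suffix is therefore /-ta/ underlyingly, with post-nasal voicing: voiceless stops become voiced after a nasal.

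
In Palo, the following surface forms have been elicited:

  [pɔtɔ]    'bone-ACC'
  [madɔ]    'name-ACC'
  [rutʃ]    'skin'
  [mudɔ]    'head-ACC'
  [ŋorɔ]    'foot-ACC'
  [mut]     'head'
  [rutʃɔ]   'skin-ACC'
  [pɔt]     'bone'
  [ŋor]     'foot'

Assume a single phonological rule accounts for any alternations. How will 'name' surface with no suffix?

The root 'head' surfaces as [mudɔ] and [mut], with a stem-final [d] ~ [t] alternation.
But 'bone' keeps [t] in both environments ([pɔtɔ], [pɔt]), so there is no rule changing /t/ to [d] before the ACC suffix.
Therefore /d/ is basic and [t] is derived by word-final obstruent devoicing (voiced obstruents become voiceless word-finally).
From [madɔ] the stem 'name' is /mad/; word-finally this yields [mat].

[mat]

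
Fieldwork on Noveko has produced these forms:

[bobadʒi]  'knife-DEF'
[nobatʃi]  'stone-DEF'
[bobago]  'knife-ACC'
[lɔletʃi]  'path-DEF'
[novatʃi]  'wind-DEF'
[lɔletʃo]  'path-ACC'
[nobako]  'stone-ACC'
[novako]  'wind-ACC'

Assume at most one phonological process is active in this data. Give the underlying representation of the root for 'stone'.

/nobak/

In [nobatʃi] and [nobako] the final segment of 'stone' alternates: [tʃ] ~ [k].
Compare 'path', with invariant [tʃ] in [lɔletʃi] and [lɔletʃo]: an analysis with underlying /tʃ/ and a rule producing [k] before the ACC suffix would wrongly predict alternation here too.
So /k/ is underlying, and a rule of palatalization before a front vowel — /k/ and /g/ become palato-alveolar [tʃ] and [dʒ] before a front vowel — gives [tʃ].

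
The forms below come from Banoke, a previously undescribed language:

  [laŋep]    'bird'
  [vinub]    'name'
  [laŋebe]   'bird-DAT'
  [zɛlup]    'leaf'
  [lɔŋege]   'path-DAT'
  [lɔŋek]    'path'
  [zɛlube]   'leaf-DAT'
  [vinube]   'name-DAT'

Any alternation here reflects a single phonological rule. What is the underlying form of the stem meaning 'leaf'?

/zɛlup/

In [zɛlup] and [zɛlube] the final segment of 'leaf' alternates: [p] ~ [b].
But 'name' keeps [b] in both environments ([vinub], [vinube]), so there is no rule changing /b/ to [p] in isolation.
The underlying segment must be /p/; voiceless stops become voiced between vowels, yielding [b] there.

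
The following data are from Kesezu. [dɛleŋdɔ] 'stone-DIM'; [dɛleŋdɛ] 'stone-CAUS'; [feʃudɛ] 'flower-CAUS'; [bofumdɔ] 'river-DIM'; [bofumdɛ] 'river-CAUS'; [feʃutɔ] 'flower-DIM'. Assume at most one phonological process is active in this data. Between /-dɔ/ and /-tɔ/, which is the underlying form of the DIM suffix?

The DIM morpheme has two allomorphs, [-dɔ] and [-tɔ].
By contrast the CAUS suffix keeps its initial [d] throughout — that segment must be underlying.
The DIM suffix is therefore /-tɔ/ underlyingly, with post-nasal voicing: voiceless stops become voiced after a nasal.

/-tɔ/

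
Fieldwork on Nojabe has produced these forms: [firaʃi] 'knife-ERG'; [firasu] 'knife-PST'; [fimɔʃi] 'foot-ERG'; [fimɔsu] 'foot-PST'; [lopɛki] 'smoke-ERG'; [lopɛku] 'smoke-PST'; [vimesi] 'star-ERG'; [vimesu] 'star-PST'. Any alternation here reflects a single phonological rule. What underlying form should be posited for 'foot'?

/fimɔʃ/

The root 'foot' surfaces as [fimɔʃi] and [fimɔsu], with a stem-final [ʃ] ~ [s] alternation.
But 'star' keeps [s] in both environments ([vimesi], [vimesu]), so there is no rule changing /s/ to [ʃ] before the ERG suffix.
So /ʃ/ is underlying, and a rule of depalatalization — palato-alveolar /ʃ/ becomes [s] when no front vowel follows — gives [s].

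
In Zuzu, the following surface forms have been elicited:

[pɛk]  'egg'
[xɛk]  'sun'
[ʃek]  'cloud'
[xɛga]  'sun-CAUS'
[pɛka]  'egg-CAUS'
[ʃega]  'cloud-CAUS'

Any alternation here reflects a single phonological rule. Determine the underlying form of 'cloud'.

/ʃeg/

'cloud' shows [g] ~ [k] at the end of the stem ([ʃega] vs [ʃek]).
But 'egg' keeps [k] in both environments ([pɛka], [pɛk]), so there is no rule changing /k/ to [g] before the CAUS suffix.
The alternation reflects word-final obstruent devoicing: voiced obstruents become voiceless word-finally. /g/ is underlying.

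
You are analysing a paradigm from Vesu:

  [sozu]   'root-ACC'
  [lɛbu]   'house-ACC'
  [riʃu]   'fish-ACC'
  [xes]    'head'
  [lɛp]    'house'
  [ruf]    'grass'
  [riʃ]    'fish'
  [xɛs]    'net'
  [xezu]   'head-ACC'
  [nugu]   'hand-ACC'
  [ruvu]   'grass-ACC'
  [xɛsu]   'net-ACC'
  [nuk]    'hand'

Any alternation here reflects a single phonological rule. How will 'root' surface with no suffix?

The root 'head' surfaces as [xes] and [xezu], with a stem-final [s] ~ [z] alternation.
If /s/ were underlying and a rule turned it into [z] before the ACC suffix, 'net' would also alternate; but it has [s] in both [xɛs] and [xɛsu].
The alternation reflects word-final obstruent devoicing: voiced obstruents become voiceless word-finally. /z/ is underlying.
From [sozu] the stem 'root' is /soz/; word-finally this yields [sos].

[sos]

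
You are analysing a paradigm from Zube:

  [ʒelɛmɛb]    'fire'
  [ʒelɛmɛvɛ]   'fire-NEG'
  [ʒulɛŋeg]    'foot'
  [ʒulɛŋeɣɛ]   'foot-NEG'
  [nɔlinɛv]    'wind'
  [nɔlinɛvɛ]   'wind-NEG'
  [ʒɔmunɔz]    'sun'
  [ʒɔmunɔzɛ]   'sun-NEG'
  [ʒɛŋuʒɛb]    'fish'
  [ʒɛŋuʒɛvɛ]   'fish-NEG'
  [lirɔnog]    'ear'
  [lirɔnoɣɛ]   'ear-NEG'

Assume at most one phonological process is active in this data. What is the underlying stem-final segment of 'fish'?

'fish' shows [b] ~ [v] at the end of the stem ([ʒɛŋuʒɛb] vs [ʒɛŋuʒɛvɛ]).
If /v/ were underlying and a rule turned it into [b] in isolation, 'wind' would also alternate; but it has [v] in both [nɔlinɛv] and [nɔlinɛvɛ].
The underlying segment must be /b/; voiced stops become fricatives between vowels, yielding [v] there.

/b/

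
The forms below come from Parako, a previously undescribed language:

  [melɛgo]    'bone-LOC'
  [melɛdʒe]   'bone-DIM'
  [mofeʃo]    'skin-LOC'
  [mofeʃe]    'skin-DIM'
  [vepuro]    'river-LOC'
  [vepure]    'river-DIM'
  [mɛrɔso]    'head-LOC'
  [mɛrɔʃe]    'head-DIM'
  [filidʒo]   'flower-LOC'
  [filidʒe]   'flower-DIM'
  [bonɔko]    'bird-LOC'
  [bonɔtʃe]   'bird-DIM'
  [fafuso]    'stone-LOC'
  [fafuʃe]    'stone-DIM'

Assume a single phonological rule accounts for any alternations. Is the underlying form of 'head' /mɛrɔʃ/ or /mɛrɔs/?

The stem for 'head' ends in [s] in [mɛrɔso] but [ʃ] in [mɛrɔʃe].
But 'skin' keeps [ʃ] in both environments ([mofeʃo], [mofeʃe]), so there is no rule changing /ʃ/ to [s] before the LOC suffix.
The alternation reflects palatalization before a front vowel: /k/, /g/ and /s/ become palato-alveolar [tʃ], [dʒ] and [ʃ] before a front vowel. /s/ is underlying.

/mɛrɔs/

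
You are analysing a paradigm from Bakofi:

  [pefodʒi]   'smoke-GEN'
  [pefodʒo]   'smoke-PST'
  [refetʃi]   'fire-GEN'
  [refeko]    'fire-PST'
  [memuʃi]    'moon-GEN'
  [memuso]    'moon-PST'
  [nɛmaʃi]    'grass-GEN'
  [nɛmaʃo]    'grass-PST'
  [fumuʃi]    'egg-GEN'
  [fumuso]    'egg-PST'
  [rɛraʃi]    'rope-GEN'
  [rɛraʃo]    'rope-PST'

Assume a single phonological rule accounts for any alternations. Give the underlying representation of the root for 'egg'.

'egg' shows [ʃ] ~ [s] at the end of the stem ([fumuʃi] vs [fumuso]).
If /ʃ/ were underlying and a rule turned it into [s] before the PST suffix, 'grass' would also alternate; but it has [ʃ] in both [nɛmaʃi] and [nɛmaʃo].
The underlying segment must be /s/; /k/ and /s/ become palato-alveolar [tʃ] and [ʃ] before a front vowel, yielding [ʃ] there.
Hence 'egg' is /fumus/ underlyingly.

/fumus/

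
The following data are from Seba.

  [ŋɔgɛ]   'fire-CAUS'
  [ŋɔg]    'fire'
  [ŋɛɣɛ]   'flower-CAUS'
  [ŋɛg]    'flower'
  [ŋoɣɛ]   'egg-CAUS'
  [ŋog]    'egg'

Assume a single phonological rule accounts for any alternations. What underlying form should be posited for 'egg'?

/ŋoɣ/

'egg' shows [ɣ] ~ [g] at the end of the stem ([ŋoɣɛ] vs [ŋog]).
But 'fire' keeps [g] in both environments ([ŋɔgɛ], [ŋɔg]), so there is no rule changing /g/ to [ɣ] before the CAUS suffix.
Therefore /ɣ/ is basic and [g] is derived by word-final hardening (voiced fricatives become stops word-finally).
So 'egg' = /ŋoɣ/.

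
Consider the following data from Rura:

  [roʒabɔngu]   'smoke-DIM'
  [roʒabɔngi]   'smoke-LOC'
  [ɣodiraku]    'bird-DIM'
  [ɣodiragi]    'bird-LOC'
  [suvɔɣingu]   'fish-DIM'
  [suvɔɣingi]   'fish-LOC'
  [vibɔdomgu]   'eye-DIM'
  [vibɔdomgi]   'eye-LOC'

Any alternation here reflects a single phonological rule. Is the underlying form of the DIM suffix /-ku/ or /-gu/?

/-ku/

The DIM morpheme has two allomorphs, [-gu] and [-ku].
The LOC suffix, which begins with [g], is invariant after every stem; so [g] is not altered by any rule here.
So the underlying form is /-ku/, and voiceless stops become voiced after a nasal.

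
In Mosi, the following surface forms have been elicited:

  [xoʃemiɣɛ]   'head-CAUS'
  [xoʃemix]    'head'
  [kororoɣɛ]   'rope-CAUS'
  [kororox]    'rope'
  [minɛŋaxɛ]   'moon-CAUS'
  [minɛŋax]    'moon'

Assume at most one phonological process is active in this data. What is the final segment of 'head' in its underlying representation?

/ɣ/

In [xoʃemiɣɛ] and [xoʃemix] the final segment of 'head' alternates: [ɣ] ~ [x].
The stem 'moon' ([minɛŋaxɛ], [minɛŋax]) shows [x] unchanged in both environments, so [x] cannot be basic with [ɣ] derived before the CAUS suffix.
The alternation reflects word-final obstruent devoicing: voiced obstruents become voiceless word-finally. /ɣ/ is underlying.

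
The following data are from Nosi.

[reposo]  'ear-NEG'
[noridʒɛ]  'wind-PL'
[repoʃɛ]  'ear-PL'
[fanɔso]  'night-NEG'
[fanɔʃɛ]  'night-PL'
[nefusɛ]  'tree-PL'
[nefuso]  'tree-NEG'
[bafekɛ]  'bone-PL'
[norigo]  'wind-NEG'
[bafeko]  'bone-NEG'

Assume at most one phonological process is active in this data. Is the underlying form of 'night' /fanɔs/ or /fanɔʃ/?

The root 'night' surfaces as [fanɔso] and [fanɔʃɛ], with a stem-final [s] ~ [ʃ] alternation.
If /s/ were underlying and a rule turned it into [ʃ] before the PL suffix, 'tree' would also alternate; but it has [s] in both [nefuso] and [nefusɛ].
Therefore /ʃ/ is basic and [s] is derived by depalatalization (palato-alveolar /dʒ/ and /ʃ/ become [g] and [s] when no front vowel follows).

/fanɔʃ/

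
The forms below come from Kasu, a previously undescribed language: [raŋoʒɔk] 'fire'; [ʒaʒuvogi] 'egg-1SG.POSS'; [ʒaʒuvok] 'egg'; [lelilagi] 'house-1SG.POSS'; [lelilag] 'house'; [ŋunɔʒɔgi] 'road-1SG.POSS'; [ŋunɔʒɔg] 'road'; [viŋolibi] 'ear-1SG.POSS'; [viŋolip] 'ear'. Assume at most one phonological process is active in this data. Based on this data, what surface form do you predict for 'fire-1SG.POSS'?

'egg' shows [g] ~ [k] at the end of the stem ([ʒaʒuvogi] vs [ʒaʒuvok]).
But 'house' keeps [g] in both environments ([lelilagi], [lelilag]), so there is no rule changing /g/ to [k] in isolation.
So /k/ is underlying, and a rule of intervocalic voicing — voiceless stops become voiced between vowels — gives [g].
From [raŋoʒɔk] the stem 'fire' is /raŋoʒɔk/; between vowels this yields [raŋoʒɔgi].

[raŋoʒɔgi]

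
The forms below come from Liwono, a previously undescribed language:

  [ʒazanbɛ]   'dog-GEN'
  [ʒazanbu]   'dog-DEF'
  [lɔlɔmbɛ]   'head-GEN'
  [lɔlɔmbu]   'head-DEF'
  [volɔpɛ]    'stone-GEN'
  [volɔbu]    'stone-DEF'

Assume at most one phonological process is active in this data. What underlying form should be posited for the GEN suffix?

/-pɛ/

The GEN suffix surfaces as [-bɛ] and [-pɛ], depending on the final segment of the stem.
By contrast the DEF suffix keeps its initial [b] throughout — that segment must be underlying.
So the underlying form is /-pɛ/, and voiceless stops become voiced after a nasal.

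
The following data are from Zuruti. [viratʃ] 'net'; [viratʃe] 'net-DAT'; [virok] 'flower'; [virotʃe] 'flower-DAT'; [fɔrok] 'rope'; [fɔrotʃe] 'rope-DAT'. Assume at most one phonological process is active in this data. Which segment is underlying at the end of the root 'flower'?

In [virok] and [virotʃe] the final segment of 'flower' alternates: [k] ~ [tʃ].
But 'net' keeps [tʃ] in both environments ([viratʃ], [viratʃe]), so there is no rule changing /tʃ/ to [k] in isolation.
The underlying segment must be /k/; /k/ becomes palato-alveolar [tʃ] before a front vowel, yielding [tʃ] there.

/k/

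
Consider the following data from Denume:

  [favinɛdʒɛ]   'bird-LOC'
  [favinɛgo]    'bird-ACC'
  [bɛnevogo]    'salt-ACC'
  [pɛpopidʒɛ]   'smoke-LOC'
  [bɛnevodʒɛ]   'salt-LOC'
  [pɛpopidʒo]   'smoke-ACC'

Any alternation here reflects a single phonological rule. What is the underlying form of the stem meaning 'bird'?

/favinɛg/

In [favinɛgo] and [favinɛdʒɛ] the final segment of 'bird' alternates: [g] ~ [dʒ].
Compare 'smoke', with invariant [dʒ] in [pɛpopidʒo] and [pɛpopidʒɛ]: an analysis with underlying /dʒ/ and a rule producing [g] before the ACC suffix would wrongly predict alternation here too.
The alternation reflects palatalization before a front vowel: /g/ becomes palato-alveolar [dʒ] before a front vowel. /g/ is underlying.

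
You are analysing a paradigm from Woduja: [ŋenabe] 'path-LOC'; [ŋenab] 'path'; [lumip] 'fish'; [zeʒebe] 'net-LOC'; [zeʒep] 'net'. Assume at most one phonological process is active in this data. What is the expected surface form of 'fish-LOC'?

The stem for 'net' ends in [b] in [zeʒebe] but [p] in [zeʒep].
If /b/ were underlying and a rule turned it into [p] in isolation, 'path' would also alternate; but it has [b] in both [ŋenabe] and [ŋenab].
The underlying segment must be /p/; voiceless stops become voiced between vowels, yielding [b] there.
From [lumip] the stem 'fish' is /lumip/; between vowels this yields [lumibe].

[lumibe]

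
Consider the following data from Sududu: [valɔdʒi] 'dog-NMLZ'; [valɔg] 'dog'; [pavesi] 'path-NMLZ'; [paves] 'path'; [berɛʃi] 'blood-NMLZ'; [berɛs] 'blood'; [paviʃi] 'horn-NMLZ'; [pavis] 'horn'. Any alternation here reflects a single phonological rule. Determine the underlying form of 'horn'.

The root 'horn' surfaces as [paviʃi] and [pavis], with a stem-final [ʃ] ~ [s] alternation.
The stem 'path' ([pavesi], [paves]) shows [s] unchanged in both environments, so [s] cannot be basic with [ʃ] derived before the NMLZ suffix.
The underlying segment must be /ʃ/; palato-alveolar /dʒ/ and /ʃ/ become [g] and [s] when no front vowel follows, yielding [s] there.
Hence 'horn' is /paviʃ/ underlyingly.

/paviʃ/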